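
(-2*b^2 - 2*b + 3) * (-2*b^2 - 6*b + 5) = 4*b^4 + 16*b^3 - 4*b^2 - 28*b + 15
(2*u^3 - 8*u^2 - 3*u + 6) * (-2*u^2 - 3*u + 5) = -4*u^5 + 10*u^4 + 40*u^3 - 43*u^2 - 33*u + 30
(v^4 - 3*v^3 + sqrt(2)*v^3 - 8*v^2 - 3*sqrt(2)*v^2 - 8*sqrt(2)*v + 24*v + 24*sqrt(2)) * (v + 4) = v^5 + v^4 + sqrt(2)*v^4 - 20*v^3 + sqrt(2)*v^3 - 20*sqrt(2)*v^2 - 8*v^2 - 8*sqrt(2)*v + 96*v + 96*sqrt(2)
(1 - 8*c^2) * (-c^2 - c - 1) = 8*c^4 + 8*c^3 + 7*c^2 - c - 1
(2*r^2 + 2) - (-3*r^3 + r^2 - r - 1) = 3*r^3 + r^2 + r + 3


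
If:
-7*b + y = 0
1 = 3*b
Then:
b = 1/3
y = 7/3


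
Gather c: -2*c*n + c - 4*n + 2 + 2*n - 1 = c*(1 - 2*n) - 2*n + 1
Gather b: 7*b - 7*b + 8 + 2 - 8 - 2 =0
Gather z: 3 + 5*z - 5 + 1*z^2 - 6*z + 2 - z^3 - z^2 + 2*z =-z^3 + z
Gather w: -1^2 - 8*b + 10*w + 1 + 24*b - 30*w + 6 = 16*b - 20*w + 6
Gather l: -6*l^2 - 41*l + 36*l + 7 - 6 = -6*l^2 - 5*l + 1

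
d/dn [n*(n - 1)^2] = (n - 1)*(3*n - 1)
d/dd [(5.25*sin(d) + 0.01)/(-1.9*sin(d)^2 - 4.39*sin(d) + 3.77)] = (9.975*sin(d)^2 + 0.0380000000000003*sin(d) + 19.8364)*cos(d)/(3.61*sin(d)^4 + 16.682*sin(d)^3 + 4.9461*sin(d)^2 - 33.1006*sin(d) + 14.2129)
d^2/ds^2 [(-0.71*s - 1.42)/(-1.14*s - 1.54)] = (2.22044604925031e-16*s + 1.197912)/(1.14*s + 1.54)^3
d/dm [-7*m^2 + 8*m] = 8 - 14*m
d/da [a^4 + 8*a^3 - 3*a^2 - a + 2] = 4*a^3 + 24*a^2 - 6*a - 1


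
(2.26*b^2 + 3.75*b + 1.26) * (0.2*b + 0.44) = 0.452*b^3 + 1.7444*b^2 + 1.902*b + 0.5544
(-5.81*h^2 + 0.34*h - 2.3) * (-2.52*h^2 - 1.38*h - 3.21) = 14.6412*h^4 + 7.161*h^3 + 23.9769*h^2 + 2.0826*h + 7.383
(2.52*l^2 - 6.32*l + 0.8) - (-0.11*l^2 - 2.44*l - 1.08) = 2.63*l^2 - 3.88*l + 1.88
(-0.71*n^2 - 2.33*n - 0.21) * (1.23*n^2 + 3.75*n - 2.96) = -0.8733*n^4 - 5.5284*n^3 - 6.8942*n^2 + 6.1093*n + 0.6216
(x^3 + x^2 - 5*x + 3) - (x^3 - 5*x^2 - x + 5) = 6*x^2 - 4*x - 2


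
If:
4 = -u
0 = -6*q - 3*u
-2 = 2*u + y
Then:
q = 2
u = -4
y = 6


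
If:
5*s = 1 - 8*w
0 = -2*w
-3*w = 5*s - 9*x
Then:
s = 1/5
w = 0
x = 1/9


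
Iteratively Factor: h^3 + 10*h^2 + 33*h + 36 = (h + 4)*(h^2 + 6*h + 9) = (h + 3)*(h + 4)*(h + 3)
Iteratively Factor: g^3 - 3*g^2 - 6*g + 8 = (g - 1)*(g^2 - 2*g - 8) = (g - 1)*(g + 2)*(g - 4)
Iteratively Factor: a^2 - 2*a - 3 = (a + 1)*(a - 3)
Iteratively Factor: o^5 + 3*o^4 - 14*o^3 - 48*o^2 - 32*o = (o + 1)*(o^4 + 2*o^3 - 16*o^2 - 32*o) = o*(o + 1)*(o^3 + 2*o^2 - 16*o - 32) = o*(o + 1)*(o + 4)*(o^2 - 2*o - 8) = o*(o - 4)*(o + 1)*(o + 4)*(o + 2)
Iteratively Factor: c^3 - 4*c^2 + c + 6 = (c - 2)*(c^2 - 2*c - 3) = (c - 2)*(c + 1)*(c - 3)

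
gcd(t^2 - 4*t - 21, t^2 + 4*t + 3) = t + 3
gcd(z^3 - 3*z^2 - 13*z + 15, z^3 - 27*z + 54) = 1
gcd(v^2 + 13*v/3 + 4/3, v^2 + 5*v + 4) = v + 4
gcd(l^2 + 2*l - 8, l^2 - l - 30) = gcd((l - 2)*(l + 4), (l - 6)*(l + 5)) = 1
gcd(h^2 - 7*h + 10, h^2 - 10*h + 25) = h - 5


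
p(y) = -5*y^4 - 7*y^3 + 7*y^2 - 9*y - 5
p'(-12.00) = 31359.00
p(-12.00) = -90473.00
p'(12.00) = -37425.00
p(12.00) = -114881.00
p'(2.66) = -496.77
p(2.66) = -361.48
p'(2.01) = -228.11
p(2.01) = -133.27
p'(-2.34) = 99.51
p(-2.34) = -5.83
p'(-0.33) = -15.19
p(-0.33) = -1.08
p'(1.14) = -49.96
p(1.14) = -24.98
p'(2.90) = -632.79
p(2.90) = -496.59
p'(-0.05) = -9.75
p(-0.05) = -4.53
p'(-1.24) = -20.52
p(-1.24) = 18.45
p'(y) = -20*y^3 - 21*y^2 + 14*y - 9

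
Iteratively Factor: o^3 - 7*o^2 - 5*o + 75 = (o - 5)*(o^2 - 2*o - 15) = (o - 5)^2*(o + 3)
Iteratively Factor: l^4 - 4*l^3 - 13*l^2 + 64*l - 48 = (l - 1)*(l^3 - 3*l^2 - 16*l + 48) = (l - 4)*(l - 1)*(l^2 + l - 12) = (l - 4)*(l - 1)*(l + 4)*(l - 3)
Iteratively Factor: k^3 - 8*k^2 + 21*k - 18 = (k - 3)*(k^2 - 5*k + 6) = (k - 3)*(k - 2)*(k - 3)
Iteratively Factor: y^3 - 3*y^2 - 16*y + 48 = (y + 4)*(y^2 - 7*y + 12) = (y - 3)*(y + 4)*(y - 4)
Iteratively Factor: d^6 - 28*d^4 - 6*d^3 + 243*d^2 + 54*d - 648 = (d - 4)*(d^5 + 4*d^4 - 12*d^3 - 54*d^2 + 27*d + 162) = (d - 4)*(d - 2)*(d^4 + 6*d^3 - 54*d - 81) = (d - 4)*(d - 3)*(d - 2)*(d^3 + 9*d^2 + 27*d + 27) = (d - 4)*(d - 3)*(d - 2)*(d + 3)*(d^2 + 6*d + 9) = (d - 4)*(d - 3)*(d - 2)*(d + 3)^2*(d + 3)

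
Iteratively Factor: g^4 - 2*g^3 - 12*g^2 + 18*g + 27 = (g - 3)*(g^3 + g^2 - 9*g - 9) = (g - 3)*(g + 3)*(g^2 - 2*g - 3) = (g - 3)^2*(g + 3)*(g + 1)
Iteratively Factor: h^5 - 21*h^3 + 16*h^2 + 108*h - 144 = (h - 3)*(h^4 + 3*h^3 - 12*h^2 - 20*h + 48) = (h - 3)*(h - 2)*(h^3 + 5*h^2 - 2*h - 24) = (h - 3)*(h - 2)*(h + 4)*(h^2 + h - 6) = (h - 3)*(h - 2)*(h + 3)*(h + 4)*(h - 2)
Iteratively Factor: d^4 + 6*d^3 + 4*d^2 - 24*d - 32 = (d - 2)*(d^3 + 8*d^2 + 20*d + 16) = (d - 2)*(d + 2)*(d^2 + 6*d + 8) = (d - 2)*(d + 2)*(d + 4)*(d + 2)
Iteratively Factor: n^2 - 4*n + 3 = (n - 1)*(n - 3)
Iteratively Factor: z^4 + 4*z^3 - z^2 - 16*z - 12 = (z + 3)*(z^3 + z^2 - 4*z - 4) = (z + 2)*(z + 3)*(z^2 - z - 2) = (z + 1)*(z + 2)*(z + 3)*(z - 2)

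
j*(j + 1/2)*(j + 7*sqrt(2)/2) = j^3 + j^2/2 + 7*sqrt(2)*j^2/2 + 7*sqrt(2)*j/4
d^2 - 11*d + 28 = (d - 7)*(d - 4)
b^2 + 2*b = b*(b + 2)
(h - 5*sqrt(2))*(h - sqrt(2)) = h^2 - 6*sqrt(2)*h + 10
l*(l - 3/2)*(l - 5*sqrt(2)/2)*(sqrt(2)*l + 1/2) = sqrt(2)*l^4 - 9*l^3/2 - 3*sqrt(2)*l^3/2 - 5*sqrt(2)*l^2/4 + 27*l^2/4 + 15*sqrt(2)*l/8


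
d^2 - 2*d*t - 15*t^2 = (d - 5*t)*(d + 3*t)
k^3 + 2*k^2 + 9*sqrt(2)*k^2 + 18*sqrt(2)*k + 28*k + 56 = (k + 2)*(k + 2*sqrt(2))*(k + 7*sqrt(2))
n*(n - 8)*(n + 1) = n^3 - 7*n^2 - 8*n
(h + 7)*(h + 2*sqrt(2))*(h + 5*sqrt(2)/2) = h^3 + 9*sqrt(2)*h^2/2 + 7*h^2 + 10*h + 63*sqrt(2)*h/2 + 70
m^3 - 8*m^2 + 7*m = m*(m - 7)*(m - 1)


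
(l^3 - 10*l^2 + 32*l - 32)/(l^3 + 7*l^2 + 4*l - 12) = (l^3 - 10*l^2 + 32*l - 32)/(l^3 + 7*l^2 + 4*l - 12)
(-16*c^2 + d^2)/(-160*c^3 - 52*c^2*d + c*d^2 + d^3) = (4*c - d)/(40*c^2 + 3*c*d - d^2)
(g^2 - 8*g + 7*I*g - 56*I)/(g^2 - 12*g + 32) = (g + 7*I)/(g - 4)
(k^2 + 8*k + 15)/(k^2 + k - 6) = (k + 5)/(k - 2)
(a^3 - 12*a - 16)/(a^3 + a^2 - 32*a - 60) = (a^2 - 2*a - 8)/(a^2 - a - 30)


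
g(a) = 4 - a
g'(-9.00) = -1.00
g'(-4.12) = -1.00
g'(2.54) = -1.00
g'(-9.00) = -1.00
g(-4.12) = 8.12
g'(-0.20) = -1.00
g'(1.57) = -1.00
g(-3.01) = 7.01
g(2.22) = 1.78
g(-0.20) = 4.20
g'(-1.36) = -1.00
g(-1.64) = 5.64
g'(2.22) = -1.00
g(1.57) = 2.43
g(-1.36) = 5.36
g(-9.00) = 13.00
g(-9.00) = 13.00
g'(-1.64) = -1.00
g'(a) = -1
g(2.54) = 1.46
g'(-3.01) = -1.00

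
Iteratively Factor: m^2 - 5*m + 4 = (m - 4)*(m - 1)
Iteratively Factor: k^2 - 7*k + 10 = (k - 2)*(k - 5)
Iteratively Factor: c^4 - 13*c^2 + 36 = (c - 2)*(c^3 + 2*c^2 - 9*c - 18) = (c - 3)*(c - 2)*(c^2 + 5*c + 6) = (c - 3)*(c - 2)*(c + 3)*(c + 2)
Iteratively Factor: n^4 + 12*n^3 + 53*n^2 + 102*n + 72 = (n + 3)*(n^3 + 9*n^2 + 26*n + 24) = (n + 2)*(n + 3)*(n^2 + 7*n + 12) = (n + 2)*(n + 3)*(n + 4)*(n + 3)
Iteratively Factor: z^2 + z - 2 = (z + 2)*(z - 1)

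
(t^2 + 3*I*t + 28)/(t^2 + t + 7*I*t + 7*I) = (t - 4*I)/(t + 1)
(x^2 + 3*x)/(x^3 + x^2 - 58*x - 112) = x*(x + 3)/(x^3 + x^2 - 58*x - 112)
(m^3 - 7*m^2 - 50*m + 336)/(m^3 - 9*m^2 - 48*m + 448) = (m - 6)/(m - 8)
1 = 1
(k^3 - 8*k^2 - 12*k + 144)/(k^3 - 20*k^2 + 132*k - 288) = (k + 4)/(k - 8)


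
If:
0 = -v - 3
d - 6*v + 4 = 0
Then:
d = -22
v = -3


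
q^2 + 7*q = q*(q + 7)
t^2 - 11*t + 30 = (t - 6)*(t - 5)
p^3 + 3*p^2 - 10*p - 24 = (p - 3)*(p + 2)*(p + 4)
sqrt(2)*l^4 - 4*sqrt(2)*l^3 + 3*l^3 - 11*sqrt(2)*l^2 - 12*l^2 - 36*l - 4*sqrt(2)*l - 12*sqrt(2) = (l - 6)*(l + 2)*(l + sqrt(2))*(sqrt(2)*l + 1)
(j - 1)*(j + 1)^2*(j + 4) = j^4 + 5*j^3 + 3*j^2 - 5*j - 4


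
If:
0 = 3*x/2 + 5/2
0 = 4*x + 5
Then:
No Solution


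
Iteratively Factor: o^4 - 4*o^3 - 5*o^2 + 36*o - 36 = (o - 2)*(o^3 - 2*o^2 - 9*o + 18) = (o - 2)^2*(o^2 - 9) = (o - 2)^2*(o + 3)*(o - 3)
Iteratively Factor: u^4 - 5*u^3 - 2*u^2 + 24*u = (u - 4)*(u^3 - u^2 - 6*u) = u*(u - 4)*(u^2 - u - 6) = u*(u - 4)*(u + 2)*(u - 3)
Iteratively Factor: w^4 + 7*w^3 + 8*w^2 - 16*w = (w)*(w^3 + 7*w^2 + 8*w - 16) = w*(w - 1)*(w^2 + 8*w + 16) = w*(w - 1)*(w + 4)*(w + 4)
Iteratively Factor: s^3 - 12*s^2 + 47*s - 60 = (s - 4)*(s^2 - 8*s + 15) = (s - 4)*(s - 3)*(s - 5)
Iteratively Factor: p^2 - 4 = (p + 2)*(p - 2)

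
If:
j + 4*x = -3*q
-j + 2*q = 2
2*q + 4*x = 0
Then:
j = -2/3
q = 2/3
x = -1/3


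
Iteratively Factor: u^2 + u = (u)*(u + 1)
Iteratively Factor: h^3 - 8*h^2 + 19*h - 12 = (h - 3)*(h^2 - 5*h + 4) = (h - 3)*(h - 1)*(h - 4)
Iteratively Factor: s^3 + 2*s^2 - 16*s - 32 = (s + 2)*(s^2 - 16) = (s + 2)*(s + 4)*(s - 4)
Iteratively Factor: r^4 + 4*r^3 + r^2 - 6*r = (r + 2)*(r^3 + 2*r^2 - 3*r) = r*(r + 2)*(r^2 + 2*r - 3) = r*(r - 1)*(r + 2)*(r + 3)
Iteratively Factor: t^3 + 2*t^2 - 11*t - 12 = (t + 1)*(t^2 + t - 12) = (t + 1)*(t + 4)*(t - 3)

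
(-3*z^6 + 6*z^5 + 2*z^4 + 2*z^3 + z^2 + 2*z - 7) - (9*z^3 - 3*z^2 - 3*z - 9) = -3*z^6 + 6*z^5 + 2*z^4 - 7*z^3 + 4*z^2 + 5*z + 2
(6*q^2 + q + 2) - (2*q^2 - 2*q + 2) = 4*q^2 + 3*q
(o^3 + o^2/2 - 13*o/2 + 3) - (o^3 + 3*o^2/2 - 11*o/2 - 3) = -o^2 - o + 6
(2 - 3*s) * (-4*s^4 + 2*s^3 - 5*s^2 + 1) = 12*s^5 - 14*s^4 + 19*s^3 - 10*s^2 - 3*s + 2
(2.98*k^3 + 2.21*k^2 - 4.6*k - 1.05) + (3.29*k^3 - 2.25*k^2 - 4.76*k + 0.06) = 6.27*k^3 - 0.04*k^2 - 9.36*k - 0.99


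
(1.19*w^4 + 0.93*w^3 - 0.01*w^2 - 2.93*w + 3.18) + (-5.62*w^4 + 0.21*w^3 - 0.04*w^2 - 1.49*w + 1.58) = -4.43*w^4 + 1.14*w^3 - 0.05*w^2 - 4.42*w + 4.76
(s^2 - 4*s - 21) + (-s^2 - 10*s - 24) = -14*s - 45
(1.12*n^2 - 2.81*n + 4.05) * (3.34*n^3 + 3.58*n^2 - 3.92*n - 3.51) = 3.7408*n^5 - 5.3758*n^4 - 0.923200000000003*n^3 + 21.583*n^2 - 6.0129*n - 14.2155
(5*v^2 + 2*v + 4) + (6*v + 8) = 5*v^2 + 8*v + 12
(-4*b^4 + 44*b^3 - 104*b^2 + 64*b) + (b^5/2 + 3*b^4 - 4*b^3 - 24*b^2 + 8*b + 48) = b^5/2 - b^4 + 40*b^3 - 128*b^2 + 72*b + 48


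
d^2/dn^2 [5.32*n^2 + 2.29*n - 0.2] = 10.6400000000000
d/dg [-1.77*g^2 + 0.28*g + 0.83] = 0.28 - 3.54*g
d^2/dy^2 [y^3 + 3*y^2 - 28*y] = 6*y + 6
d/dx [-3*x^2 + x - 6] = 1 - 6*x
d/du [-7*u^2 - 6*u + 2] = -14*u - 6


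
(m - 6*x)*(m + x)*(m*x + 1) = m^3*x - 5*m^2*x^2 + m^2 - 6*m*x^3 - 5*m*x - 6*x^2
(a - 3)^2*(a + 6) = a^3 - 27*a + 54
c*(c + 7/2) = c^2 + 7*c/2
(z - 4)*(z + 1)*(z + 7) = z^3 + 4*z^2 - 25*z - 28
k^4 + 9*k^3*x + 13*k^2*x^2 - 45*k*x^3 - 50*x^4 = (k - 2*x)*(k + x)*(k + 5*x)^2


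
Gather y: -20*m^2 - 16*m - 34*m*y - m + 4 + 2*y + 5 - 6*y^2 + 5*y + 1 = -20*m^2 - 17*m - 6*y^2 + y*(7 - 34*m) + 10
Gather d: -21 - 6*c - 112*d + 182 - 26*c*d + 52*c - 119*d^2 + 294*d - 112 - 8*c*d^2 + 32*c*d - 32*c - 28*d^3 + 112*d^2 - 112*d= 14*c - 28*d^3 + d^2*(-8*c - 7) + d*(6*c + 70) + 49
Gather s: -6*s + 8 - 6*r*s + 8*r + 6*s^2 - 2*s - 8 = 8*r + 6*s^2 + s*(-6*r - 8)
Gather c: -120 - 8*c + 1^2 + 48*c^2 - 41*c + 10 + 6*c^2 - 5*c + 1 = 54*c^2 - 54*c - 108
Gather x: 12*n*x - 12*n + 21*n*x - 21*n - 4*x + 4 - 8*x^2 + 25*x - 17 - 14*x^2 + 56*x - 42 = -33*n - 22*x^2 + x*(33*n + 77) - 55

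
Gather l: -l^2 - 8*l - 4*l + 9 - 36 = -l^2 - 12*l - 27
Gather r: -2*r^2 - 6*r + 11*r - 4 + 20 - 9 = -2*r^2 + 5*r + 7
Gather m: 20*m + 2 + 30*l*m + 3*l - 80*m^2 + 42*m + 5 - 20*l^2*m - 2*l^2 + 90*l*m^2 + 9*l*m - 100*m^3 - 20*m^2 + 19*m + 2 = -2*l^2 + 3*l - 100*m^3 + m^2*(90*l - 100) + m*(-20*l^2 + 39*l + 81) + 9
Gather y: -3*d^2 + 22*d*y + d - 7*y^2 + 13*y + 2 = -3*d^2 + d - 7*y^2 + y*(22*d + 13) + 2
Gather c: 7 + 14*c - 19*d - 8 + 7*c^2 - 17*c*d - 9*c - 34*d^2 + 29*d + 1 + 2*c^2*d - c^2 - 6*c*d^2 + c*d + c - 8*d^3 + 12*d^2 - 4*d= c^2*(2*d + 6) + c*(-6*d^2 - 16*d + 6) - 8*d^3 - 22*d^2 + 6*d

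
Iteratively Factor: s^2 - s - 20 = (s - 5)*(s + 4)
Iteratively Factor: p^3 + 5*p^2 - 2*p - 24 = (p - 2)*(p^2 + 7*p + 12) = (p - 2)*(p + 3)*(p + 4)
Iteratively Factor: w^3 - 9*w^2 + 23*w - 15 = (w - 5)*(w^2 - 4*w + 3) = (w - 5)*(w - 3)*(w - 1)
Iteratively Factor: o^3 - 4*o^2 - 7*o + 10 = (o - 5)*(o^2 + o - 2) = (o - 5)*(o - 1)*(o + 2)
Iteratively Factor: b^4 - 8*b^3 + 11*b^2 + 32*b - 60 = (b + 2)*(b^3 - 10*b^2 + 31*b - 30) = (b - 5)*(b + 2)*(b^2 - 5*b + 6) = (b - 5)*(b - 2)*(b + 2)*(b - 3)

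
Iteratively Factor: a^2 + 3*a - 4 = (a - 1)*(a + 4)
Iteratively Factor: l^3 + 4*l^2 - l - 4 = (l + 1)*(l^2 + 3*l - 4) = (l + 1)*(l + 4)*(l - 1)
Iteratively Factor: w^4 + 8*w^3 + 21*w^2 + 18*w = (w + 2)*(w^3 + 6*w^2 + 9*w) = (w + 2)*(w + 3)*(w^2 + 3*w) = w*(w + 2)*(w + 3)*(w + 3)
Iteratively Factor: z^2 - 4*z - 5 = (z - 5)*(z + 1)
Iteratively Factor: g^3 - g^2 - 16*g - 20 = (g + 2)*(g^2 - 3*g - 10) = (g + 2)^2*(g - 5)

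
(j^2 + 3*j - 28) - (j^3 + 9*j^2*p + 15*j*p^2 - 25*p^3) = -j^3 - 9*j^2*p + j^2 - 15*j*p^2 + 3*j + 25*p^3 - 28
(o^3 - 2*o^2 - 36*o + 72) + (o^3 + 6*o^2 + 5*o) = 2*o^3 + 4*o^2 - 31*o + 72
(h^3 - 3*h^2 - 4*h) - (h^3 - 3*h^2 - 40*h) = 36*h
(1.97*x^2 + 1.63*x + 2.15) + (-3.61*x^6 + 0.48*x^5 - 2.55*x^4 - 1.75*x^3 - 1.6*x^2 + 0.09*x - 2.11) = -3.61*x^6 + 0.48*x^5 - 2.55*x^4 - 1.75*x^3 + 0.37*x^2 + 1.72*x + 0.04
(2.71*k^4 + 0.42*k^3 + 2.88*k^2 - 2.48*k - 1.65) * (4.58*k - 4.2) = 12.4118*k^5 - 9.4584*k^4 + 11.4264*k^3 - 23.4544*k^2 + 2.859*k + 6.93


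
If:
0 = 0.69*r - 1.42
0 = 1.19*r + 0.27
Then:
No Solution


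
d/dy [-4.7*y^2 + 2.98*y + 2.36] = 2.98 - 9.4*y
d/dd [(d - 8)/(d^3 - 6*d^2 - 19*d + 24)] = 2*(-d - 1)/(d^4 + 4*d^3 - 2*d^2 - 12*d + 9)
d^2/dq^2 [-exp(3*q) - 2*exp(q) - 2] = (-9*exp(2*q) - 2)*exp(q)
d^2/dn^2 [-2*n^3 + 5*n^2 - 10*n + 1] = 10 - 12*n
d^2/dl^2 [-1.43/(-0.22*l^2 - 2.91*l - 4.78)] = (-0.138424*l^2 - 1.830972*l + 1.43*(0.44*l + 2.91)*(0.88*l + 5.82) - 3.007576)/(0.22*l^2 + 2.91*l + 4.78)^3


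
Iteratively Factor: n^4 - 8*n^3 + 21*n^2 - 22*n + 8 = (n - 4)*(n^3 - 4*n^2 + 5*n - 2) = (n - 4)*(n - 1)*(n^2 - 3*n + 2) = (n - 4)*(n - 2)*(n - 1)*(n - 1)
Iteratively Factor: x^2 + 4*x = (x + 4)*(x)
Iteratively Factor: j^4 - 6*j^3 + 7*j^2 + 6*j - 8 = (j + 1)*(j^3 - 7*j^2 + 14*j - 8) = (j - 2)*(j + 1)*(j^2 - 5*j + 4) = (j - 2)*(j - 1)*(j + 1)*(j - 4)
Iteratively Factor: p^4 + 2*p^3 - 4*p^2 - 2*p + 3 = (p - 1)*(p^3 + 3*p^2 - p - 3) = (p - 1)*(p + 1)*(p^2 + 2*p - 3) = (p - 1)^2*(p + 1)*(p + 3)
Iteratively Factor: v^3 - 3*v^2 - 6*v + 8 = (v - 4)*(v^2 + v - 2) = (v - 4)*(v + 2)*(v - 1)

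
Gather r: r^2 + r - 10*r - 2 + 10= r^2 - 9*r + 8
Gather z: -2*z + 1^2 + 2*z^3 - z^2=2*z^3 - z^2 - 2*z + 1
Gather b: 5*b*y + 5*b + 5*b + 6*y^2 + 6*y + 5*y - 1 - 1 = b*(5*y + 10) + 6*y^2 + 11*y - 2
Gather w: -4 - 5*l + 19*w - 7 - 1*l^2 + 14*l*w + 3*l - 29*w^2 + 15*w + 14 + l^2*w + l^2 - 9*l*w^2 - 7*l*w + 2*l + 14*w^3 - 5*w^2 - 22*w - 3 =14*w^3 + w^2*(-9*l - 34) + w*(l^2 + 7*l + 12)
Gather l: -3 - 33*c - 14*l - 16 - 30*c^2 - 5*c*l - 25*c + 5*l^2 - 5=-30*c^2 - 58*c + 5*l^2 + l*(-5*c - 14) - 24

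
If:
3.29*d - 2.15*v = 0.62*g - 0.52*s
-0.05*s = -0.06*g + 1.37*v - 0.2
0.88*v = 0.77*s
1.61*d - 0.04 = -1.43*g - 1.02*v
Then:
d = 0.04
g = -0.12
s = 0.15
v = 0.14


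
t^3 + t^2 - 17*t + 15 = (t - 3)*(t - 1)*(t + 5)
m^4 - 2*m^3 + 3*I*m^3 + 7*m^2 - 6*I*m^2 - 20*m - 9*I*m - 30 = (m - 3)*(m + 1)*(m - 2*I)*(m + 5*I)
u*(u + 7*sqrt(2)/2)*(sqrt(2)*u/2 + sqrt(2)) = sqrt(2)*u^3/2 + sqrt(2)*u^2 + 7*u^2/2 + 7*u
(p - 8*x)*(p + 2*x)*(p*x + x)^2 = p^4*x^2 - 6*p^3*x^3 + 2*p^3*x^2 - 16*p^2*x^4 - 12*p^2*x^3 + p^2*x^2 - 32*p*x^4 - 6*p*x^3 - 16*x^4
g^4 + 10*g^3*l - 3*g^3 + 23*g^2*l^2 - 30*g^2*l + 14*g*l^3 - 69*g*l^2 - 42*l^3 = (g - 3)*(g + l)*(g + 2*l)*(g + 7*l)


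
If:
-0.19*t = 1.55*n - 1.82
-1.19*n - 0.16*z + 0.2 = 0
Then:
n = 0.168067226890756 - 0.134453781512605*z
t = 1.0968597965502*z + 8.2078726227333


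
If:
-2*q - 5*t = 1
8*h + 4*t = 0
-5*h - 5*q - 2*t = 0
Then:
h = 5/52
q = -1/52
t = -5/26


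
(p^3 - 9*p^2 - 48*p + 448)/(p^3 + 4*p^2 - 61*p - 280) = (p - 8)/(p + 5)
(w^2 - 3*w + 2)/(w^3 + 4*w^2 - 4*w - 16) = (w - 1)/(w^2 + 6*w + 8)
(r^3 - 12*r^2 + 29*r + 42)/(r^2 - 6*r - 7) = r - 6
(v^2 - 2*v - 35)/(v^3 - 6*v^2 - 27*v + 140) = 1/(v - 4)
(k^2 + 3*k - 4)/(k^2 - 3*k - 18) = (-k^2 - 3*k + 4)/(-k^2 + 3*k + 18)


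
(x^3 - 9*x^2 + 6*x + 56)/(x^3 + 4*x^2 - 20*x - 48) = (x - 7)/(x + 6)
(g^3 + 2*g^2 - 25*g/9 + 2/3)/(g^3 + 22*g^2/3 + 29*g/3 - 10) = (g - 1/3)/(g + 5)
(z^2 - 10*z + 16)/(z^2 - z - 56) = (z - 2)/(z + 7)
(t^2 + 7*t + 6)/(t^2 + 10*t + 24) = (t + 1)/(t + 4)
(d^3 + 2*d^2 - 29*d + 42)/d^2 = d + 2 - 29/d + 42/d^2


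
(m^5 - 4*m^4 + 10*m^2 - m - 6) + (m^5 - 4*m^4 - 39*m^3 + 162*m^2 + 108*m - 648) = 2*m^5 - 8*m^4 - 39*m^3 + 172*m^2 + 107*m - 654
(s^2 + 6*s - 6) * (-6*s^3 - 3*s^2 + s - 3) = -6*s^5 - 39*s^4 + 19*s^3 + 21*s^2 - 24*s + 18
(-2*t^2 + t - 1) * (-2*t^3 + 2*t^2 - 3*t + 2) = 4*t^5 - 6*t^4 + 10*t^3 - 9*t^2 + 5*t - 2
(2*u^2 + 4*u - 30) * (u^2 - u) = 2*u^4 + 2*u^3 - 34*u^2 + 30*u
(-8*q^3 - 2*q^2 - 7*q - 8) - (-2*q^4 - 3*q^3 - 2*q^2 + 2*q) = 2*q^4 - 5*q^3 - 9*q - 8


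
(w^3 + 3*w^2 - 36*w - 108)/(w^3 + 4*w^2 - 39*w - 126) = (w + 6)/(w + 7)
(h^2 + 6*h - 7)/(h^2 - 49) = (h - 1)/(h - 7)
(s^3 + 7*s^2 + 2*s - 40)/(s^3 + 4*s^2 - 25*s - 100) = (s - 2)/(s - 5)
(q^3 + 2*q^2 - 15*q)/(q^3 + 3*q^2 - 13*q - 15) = q/(q + 1)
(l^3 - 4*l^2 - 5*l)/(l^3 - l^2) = (l^2 - 4*l - 5)/(l*(l - 1))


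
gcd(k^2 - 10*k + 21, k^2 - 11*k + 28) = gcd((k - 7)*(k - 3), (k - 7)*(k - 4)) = k - 7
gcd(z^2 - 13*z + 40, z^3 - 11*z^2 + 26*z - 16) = z - 8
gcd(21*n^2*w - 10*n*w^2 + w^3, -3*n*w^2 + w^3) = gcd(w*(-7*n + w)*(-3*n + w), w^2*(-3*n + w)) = -3*n*w + w^2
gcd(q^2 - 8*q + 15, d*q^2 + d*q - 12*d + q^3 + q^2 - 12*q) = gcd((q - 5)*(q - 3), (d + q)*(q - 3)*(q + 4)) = q - 3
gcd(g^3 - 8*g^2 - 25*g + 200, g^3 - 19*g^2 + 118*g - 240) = g^2 - 13*g + 40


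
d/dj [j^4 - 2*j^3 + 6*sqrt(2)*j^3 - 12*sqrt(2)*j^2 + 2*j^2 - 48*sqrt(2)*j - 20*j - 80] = 4*j^3 - 6*j^2 + 18*sqrt(2)*j^2 - 24*sqrt(2)*j + 4*j - 48*sqrt(2) - 20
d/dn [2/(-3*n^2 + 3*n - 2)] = 6*(2*n - 1)/(3*n^2 - 3*n + 2)^2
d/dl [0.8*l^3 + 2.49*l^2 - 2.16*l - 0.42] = 2.4*l^2 + 4.98*l - 2.16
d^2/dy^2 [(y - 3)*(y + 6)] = 2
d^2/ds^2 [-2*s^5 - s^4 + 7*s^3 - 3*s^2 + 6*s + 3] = -40*s^3 - 12*s^2 + 42*s - 6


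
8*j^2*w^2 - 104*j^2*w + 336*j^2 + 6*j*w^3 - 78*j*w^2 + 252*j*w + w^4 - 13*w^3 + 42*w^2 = (2*j + w)*(4*j + w)*(w - 7)*(w - 6)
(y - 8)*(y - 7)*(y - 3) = y^3 - 18*y^2 + 101*y - 168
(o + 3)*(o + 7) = o^2 + 10*o + 21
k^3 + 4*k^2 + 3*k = k*(k + 1)*(k + 3)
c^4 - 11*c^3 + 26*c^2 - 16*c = c*(c - 8)*(c - 2)*(c - 1)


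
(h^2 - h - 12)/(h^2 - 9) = (h - 4)/(h - 3)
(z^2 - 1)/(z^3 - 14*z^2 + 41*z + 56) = (z - 1)/(z^2 - 15*z + 56)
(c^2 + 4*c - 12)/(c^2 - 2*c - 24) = (-c^2 - 4*c + 12)/(-c^2 + 2*c + 24)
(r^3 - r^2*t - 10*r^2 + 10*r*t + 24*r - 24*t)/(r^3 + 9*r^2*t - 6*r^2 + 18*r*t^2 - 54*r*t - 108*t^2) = (r^2 - r*t - 4*r + 4*t)/(r^2 + 9*r*t + 18*t^2)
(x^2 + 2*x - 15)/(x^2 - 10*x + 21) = (x + 5)/(x - 7)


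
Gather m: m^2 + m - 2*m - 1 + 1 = m^2 - m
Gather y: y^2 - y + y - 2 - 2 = y^2 - 4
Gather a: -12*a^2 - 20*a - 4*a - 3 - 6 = -12*a^2 - 24*a - 9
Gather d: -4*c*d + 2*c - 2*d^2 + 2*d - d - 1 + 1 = 2*c - 2*d^2 + d*(1 - 4*c)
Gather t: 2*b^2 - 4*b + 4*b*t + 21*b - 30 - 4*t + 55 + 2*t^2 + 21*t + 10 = 2*b^2 + 17*b + 2*t^2 + t*(4*b + 17) + 35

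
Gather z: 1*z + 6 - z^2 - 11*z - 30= -z^2 - 10*z - 24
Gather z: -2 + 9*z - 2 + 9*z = 18*z - 4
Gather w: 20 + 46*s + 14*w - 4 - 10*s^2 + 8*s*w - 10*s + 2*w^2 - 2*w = -10*s^2 + 36*s + 2*w^2 + w*(8*s + 12) + 16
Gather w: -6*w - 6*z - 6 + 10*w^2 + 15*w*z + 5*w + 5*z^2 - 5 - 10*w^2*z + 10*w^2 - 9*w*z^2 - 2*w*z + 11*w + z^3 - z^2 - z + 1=w^2*(20 - 10*z) + w*(-9*z^2 + 13*z + 10) + z^3 + 4*z^2 - 7*z - 10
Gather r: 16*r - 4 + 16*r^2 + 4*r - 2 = 16*r^2 + 20*r - 6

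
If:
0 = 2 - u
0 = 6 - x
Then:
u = 2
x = 6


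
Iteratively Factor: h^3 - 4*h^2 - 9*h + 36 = (h - 4)*(h^2 - 9) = (h - 4)*(h - 3)*(h + 3)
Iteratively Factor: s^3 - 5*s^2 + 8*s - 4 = (s - 2)*(s^2 - 3*s + 2) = (s - 2)^2*(s - 1)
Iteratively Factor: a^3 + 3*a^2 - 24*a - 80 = (a + 4)*(a^2 - a - 20) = (a + 4)^2*(a - 5)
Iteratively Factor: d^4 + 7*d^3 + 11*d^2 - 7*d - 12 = (d + 4)*(d^3 + 3*d^2 - d - 3) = (d - 1)*(d + 4)*(d^2 + 4*d + 3) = (d - 1)*(d + 1)*(d + 4)*(d + 3)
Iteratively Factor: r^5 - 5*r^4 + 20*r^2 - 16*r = (r)*(r^4 - 5*r^3 + 20*r - 16) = r*(r - 2)*(r^3 - 3*r^2 - 6*r + 8) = r*(r - 2)*(r + 2)*(r^2 - 5*r + 4) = r*(r - 2)*(r - 1)*(r + 2)*(r - 4)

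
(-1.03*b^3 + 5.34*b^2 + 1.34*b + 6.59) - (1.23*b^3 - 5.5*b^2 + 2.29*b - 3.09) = -2.26*b^3 + 10.84*b^2 - 0.95*b + 9.68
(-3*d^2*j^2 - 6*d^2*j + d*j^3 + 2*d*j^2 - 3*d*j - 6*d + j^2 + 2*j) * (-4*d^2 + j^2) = 12*d^4*j^2 + 24*d^4*j - 4*d^3*j^3 - 8*d^3*j^2 + 12*d^3*j + 24*d^3 - 3*d^2*j^4 - 6*d^2*j^3 - 4*d^2*j^2 - 8*d^2*j + d*j^5 + 2*d*j^4 - 3*d*j^3 - 6*d*j^2 + j^4 + 2*j^3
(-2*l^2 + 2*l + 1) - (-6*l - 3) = -2*l^2 + 8*l + 4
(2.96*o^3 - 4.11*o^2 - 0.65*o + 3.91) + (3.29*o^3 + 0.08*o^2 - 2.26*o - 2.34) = 6.25*o^3 - 4.03*o^2 - 2.91*o + 1.57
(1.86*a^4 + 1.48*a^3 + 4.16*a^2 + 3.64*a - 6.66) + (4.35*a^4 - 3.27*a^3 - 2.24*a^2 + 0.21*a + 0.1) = 6.21*a^4 - 1.79*a^3 + 1.92*a^2 + 3.85*a - 6.56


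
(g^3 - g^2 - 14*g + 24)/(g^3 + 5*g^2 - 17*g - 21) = (g^2 + 2*g - 8)/(g^2 + 8*g + 7)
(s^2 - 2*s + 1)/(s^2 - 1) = (s - 1)/(s + 1)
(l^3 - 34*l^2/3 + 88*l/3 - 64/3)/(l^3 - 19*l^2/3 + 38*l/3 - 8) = (l - 8)/(l - 3)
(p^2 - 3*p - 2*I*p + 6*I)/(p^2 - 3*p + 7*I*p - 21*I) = (p - 2*I)/(p + 7*I)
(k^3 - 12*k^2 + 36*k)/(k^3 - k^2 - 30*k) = (k - 6)/(k + 5)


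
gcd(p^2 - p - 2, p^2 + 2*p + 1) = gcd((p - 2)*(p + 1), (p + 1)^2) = p + 1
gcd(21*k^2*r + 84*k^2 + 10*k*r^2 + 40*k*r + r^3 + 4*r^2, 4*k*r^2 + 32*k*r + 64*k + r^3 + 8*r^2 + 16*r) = r + 4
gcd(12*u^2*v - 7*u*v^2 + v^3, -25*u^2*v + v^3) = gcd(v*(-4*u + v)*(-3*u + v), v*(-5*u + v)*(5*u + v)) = v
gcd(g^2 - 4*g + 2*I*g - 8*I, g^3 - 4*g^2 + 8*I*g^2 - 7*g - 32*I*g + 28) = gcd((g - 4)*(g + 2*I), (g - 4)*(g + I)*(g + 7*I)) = g - 4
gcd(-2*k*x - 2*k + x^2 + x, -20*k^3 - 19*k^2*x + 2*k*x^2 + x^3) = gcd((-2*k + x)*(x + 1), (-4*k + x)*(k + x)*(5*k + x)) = 1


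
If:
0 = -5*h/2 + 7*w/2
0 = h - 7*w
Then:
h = 0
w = 0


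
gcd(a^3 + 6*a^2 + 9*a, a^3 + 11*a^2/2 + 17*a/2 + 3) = a + 3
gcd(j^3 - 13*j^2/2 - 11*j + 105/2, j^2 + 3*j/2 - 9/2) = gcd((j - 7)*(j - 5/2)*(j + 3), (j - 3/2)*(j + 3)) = j + 3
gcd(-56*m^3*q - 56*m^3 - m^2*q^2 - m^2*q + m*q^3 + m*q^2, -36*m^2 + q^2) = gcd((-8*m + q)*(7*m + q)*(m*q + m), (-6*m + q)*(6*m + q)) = 1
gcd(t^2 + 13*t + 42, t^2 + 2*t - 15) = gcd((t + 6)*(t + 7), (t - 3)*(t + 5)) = 1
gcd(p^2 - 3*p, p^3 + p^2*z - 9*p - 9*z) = p - 3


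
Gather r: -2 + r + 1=r - 1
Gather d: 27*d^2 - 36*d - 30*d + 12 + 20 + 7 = 27*d^2 - 66*d + 39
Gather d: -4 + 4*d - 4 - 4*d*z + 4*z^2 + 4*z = d*(4 - 4*z) + 4*z^2 + 4*z - 8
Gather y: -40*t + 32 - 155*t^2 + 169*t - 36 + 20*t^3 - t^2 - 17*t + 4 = 20*t^3 - 156*t^2 + 112*t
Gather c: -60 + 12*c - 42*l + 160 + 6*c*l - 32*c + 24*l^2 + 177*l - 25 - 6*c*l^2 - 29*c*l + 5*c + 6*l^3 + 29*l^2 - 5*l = c*(-6*l^2 - 23*l - 15) + 6*l^3 + 53*l^2 + 130*l + 75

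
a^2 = a^2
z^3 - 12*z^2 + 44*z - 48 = (z - 6)*(z - 4)*(z - 2)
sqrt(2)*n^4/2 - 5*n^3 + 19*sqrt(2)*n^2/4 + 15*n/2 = n*(n - 3*sqrt(2))*(n - 5*sqrt(2)/2)*(sqrt(2)*n/2 + 1/2)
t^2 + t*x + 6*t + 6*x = (t + 6)*(t + x)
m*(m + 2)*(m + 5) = m^3 + 7*m^2 + 10*m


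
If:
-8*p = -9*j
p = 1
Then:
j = 8/9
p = 1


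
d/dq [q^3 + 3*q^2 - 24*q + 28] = 3*q^2 + 6*q - 24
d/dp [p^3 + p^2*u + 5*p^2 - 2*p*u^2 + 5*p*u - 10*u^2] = 3*p^2 + 2*p*u + 10*p - 2*u^2 + 5*u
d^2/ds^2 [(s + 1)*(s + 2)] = 2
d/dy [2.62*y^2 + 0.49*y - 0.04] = 5.24*y + 0.49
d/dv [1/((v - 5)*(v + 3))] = 2*(1 - v)/(v^4 - 4*v^3 - 26*v^2 + 60*v + 225)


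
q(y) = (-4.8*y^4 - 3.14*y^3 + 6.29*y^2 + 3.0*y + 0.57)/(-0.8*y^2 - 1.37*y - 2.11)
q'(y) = (1.6*y + 1.37)*(-4.8*y^4 - 3.14*y^3 + 6.29*y^2 + 3.0*y + 0.57)/(-0.8*y^2 - 1.37*y - 2.11)^2 + (-19.2*y^3 - 9.42*y^2 + 12.58*y + 3.0)/(-0.8*y^2 - 1.37*y - 2.11) = (7.68*y^5 + 22.24*y^4 + 49.1156*y^3 + 13.6589*y^2 - 25.6318*y - 5.5491)/(0.64*y^4 + 2.192*y^3 + 5.2529*y^2 + 5.7814*y + 4.4521)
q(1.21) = 0.49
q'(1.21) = 5.66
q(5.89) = 162.98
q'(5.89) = 63.63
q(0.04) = -0.32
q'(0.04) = -1.40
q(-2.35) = 23.39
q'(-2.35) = -34.67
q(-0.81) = -1.23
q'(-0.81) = 2.14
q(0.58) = -1.03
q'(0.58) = -0.32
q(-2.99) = 48.76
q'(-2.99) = -44.13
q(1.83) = 6.30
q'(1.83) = 13.17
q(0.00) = -0.27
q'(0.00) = -1.25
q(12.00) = 777.69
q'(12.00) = 137.44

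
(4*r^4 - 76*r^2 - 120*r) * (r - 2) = 4*r^5 - 8*r^4 - 76*r^3 + 32*r^2 + 240*r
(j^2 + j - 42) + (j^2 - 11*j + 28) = 2*j^2 - 10*j - 14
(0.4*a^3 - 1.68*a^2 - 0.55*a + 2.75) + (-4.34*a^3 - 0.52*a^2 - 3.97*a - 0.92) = -3.94*a^3 - 2.2*a^2 - 4.52*a + 1.83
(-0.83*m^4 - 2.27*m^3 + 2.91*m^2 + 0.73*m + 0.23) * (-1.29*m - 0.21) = 1.0707*m^5 + 3.1026*m^4 - 3.2772*m^3 - 1.5528*m^2 - 0.45*m - 0.0483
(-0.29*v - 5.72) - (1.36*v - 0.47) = -1.65*v - 5.25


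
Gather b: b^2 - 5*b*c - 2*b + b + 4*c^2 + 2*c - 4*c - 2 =b^2 + b*(-5*c - 1) + 4*c^2 - 2*c - 2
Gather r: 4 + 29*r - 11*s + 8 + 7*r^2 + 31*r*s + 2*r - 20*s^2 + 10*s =7*r^2 + r*(31*s + 31) - 20*s^2 - s + 12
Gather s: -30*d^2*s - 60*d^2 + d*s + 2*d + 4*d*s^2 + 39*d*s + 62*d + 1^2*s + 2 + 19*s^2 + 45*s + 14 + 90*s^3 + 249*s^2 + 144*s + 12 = -60*d^2 + 64*d + 90*s^3 + s^2*(4*d + 268) + s*(-30*d^2 + 40*d + 190) + 28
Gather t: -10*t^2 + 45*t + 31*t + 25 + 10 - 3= -10*t^2 + 76*t + 32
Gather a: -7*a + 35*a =28*a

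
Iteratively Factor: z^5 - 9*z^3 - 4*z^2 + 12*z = (z + 2)*(z^4 - 2*z^3 - 5*z^2 + 6*z) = (z + 2)^2*(z^3 - 4*z^2 + 3*z) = z*(z + 2)^2*(z^2 - 4*z + 3) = z*(z - 3)*(z + 2)^2*(z - 1)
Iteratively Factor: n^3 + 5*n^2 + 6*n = (n + 2)*(n^2 + 3*n) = (n + 2)*(n + 3)*(n)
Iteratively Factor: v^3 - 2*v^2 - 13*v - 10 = (v - 5)*(v^2 + 3*v + 2) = (v - 5)*(v + 2)*(v + 1)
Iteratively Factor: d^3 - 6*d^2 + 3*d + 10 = (d + 1)*(d^2 - 7*d + 10) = (d - 2)*(d + 1)*(d - 5)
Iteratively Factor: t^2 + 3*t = (t)*(t + 3)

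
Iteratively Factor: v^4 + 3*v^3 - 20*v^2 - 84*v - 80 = (v - 5)*(v^3 + 8*v^2 + 20*v + 16) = (v - 5)*(v + 2)*(v^2 + 6*v + 8) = (v - 5)*(v + 2)*(v + 4)*(v + 2)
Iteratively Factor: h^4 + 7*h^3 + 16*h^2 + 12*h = (h + 2)*(h^3 + 5*h^2 + 6*h) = h*(h + 2)*(h^2 + 5*h + 6) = h*(h + 2)^2*(h + 3)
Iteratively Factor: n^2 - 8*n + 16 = (n - 4)*(n - 4)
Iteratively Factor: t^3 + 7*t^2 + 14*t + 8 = (t + 2)*(t^2 + 5*t + 4) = (t + 2)*(t + 4)*(t + 1)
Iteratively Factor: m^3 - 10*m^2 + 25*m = (m)*(m^2 - 10*m + 25) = m*(m - 5)*(m - 5)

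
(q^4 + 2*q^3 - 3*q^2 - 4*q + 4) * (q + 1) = q^5 + 3*q^4 - q^3 - 7*q^2 + 4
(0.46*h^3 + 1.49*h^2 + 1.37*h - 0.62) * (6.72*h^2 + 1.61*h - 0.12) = 3.0912*h^5 + 10.7534*h^4 + 11.5501*h^3 - 2.1395*h^2 - 1.1626*h + 0.0744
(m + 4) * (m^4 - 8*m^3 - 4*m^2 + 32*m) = m^5 - 4*m^4 - 36*m^3 + 16*m^2 + 128*m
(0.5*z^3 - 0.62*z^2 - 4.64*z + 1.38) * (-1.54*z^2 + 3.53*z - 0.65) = -0.77*z^5 + 2.7198*z^4 + 4.632*z^3 - 18.1014*z^2 + 7.8874*z - 0.897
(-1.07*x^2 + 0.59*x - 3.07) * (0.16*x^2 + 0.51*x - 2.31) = -0.1712*x^4 - 0.4513*x^3 + 2.2814*x^2 - 2.9286*x + 7.0917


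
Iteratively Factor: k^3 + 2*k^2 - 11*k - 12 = (k + 1)*(k^2 + k - 12) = (k - 3)*(k + 1)*(k + 4)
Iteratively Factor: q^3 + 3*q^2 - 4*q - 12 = (q + 3)*(q^2 - 4) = (q - 2)*(q + 3)*(q + 2)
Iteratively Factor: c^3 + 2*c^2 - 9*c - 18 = (c + 3)*(c^2 - c - 6) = (c - 3)*(c + 3)*(c + 2)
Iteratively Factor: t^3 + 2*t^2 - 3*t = (t + 3)*(t^2 - t) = (t - 1)*(t + 3)*(t)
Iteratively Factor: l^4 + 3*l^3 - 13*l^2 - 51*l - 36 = (l + 3)*(l^3 - 13*l - 12) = (l + 3)^2*(l^2 - 3*l - 4) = (l - 4)*(l + 3)^2*(l + 1)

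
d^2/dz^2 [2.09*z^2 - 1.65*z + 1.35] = 4.18000000000000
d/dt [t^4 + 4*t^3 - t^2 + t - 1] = 4*t^3 + 12*t^2 - 2*t + 1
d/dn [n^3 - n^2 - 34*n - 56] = 3*n^2 - 2*n - 34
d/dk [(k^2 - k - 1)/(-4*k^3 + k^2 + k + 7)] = ((2*k - 1)*(-4*k^3 + k^2 + k + 7) + (-12*k^2 + 2*k + 1)*(-k^2 + k + 1))/(-4*k^3 + k^2 + k + 7)^2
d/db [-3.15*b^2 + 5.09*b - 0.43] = 5.09 - 6.3*b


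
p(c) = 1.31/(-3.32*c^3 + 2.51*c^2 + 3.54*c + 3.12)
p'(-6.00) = 0.00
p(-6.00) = 0.00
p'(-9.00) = 0.00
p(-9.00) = 0.00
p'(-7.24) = 0.00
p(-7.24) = 0.00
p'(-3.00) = 0.01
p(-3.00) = 0.01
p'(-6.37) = 0.00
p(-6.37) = 0.00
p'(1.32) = 0.46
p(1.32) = 0.29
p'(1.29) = 0.38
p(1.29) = 0.28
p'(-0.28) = -0.31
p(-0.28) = 0.55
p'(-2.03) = 0.05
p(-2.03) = 0.04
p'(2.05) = 0.62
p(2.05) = -0.17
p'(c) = 1.31*(9.96*c^2 - 5.02*c - 3.54)/(-3.32*c^3 + 2.51*c^2 + 3.54*c + 3.12)^2 = (13.0476*c^2 - 6.5762*c - 4.6374)/(-3.32*c^3 + 2.51*c^2 + 3.54*c + 3.12)^2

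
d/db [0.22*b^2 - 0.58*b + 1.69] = 0.44*b - 0.58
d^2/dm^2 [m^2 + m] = 2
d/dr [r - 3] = 1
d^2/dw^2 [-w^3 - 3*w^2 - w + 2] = -6*w - 6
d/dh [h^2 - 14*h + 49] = 2*h - 14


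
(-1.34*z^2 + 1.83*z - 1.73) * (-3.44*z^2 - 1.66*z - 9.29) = 4.6096*z^4 - 4.0708*z^3 + 15.362*z^2 - 14.1289*z + 16.0717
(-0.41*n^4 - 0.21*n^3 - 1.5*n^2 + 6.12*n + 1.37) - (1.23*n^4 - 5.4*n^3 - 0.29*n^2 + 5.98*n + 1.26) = -1.64*n^4 + 5.19*n^3 - 1.21*n^2 + 0.14*n + 0.11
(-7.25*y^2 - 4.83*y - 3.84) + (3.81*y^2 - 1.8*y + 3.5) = -3.44*y^2 - 6.63*y - 0.34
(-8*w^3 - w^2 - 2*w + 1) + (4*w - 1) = -8*w^3 - w^2 + 2*w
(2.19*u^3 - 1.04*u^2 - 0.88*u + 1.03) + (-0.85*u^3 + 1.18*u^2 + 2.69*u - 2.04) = 1.34*u^3 + 0.14*u^2 + 1.81*u - 1.01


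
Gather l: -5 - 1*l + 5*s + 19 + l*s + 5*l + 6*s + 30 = l*(s + 4) + 11*s + 44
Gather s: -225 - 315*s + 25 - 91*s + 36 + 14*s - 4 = -392*s - 168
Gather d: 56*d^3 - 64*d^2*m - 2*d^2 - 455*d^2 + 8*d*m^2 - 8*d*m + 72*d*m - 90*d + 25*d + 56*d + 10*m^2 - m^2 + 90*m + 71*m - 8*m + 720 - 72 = 56*d^3 + d^2*(-64*m - 457) + d*(8*m^2 + 64*m - 9) + 9*m^2 + 153*m + 648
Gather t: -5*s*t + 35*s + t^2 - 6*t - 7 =35*s + t^2 + t*(-5*s - 6) - 7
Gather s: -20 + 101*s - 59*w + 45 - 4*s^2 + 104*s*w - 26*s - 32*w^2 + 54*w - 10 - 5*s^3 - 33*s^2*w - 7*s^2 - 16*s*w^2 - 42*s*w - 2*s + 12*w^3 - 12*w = -5*s^3 + s^2*(-33*w - 11) + s*(-16*w^2 + 62*w + 73) + 12*w^3 - 32*w^2 - 17*w + 15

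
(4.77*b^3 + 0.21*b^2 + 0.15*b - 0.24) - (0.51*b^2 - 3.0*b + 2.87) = 4.77*b^3 - 0.3*b^2 + 3.15*b - 3.11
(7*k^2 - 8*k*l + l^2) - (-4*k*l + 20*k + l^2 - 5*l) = 7*k^2 - 4*k*l - 20*k + 5*l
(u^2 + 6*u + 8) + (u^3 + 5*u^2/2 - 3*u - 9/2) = u^3 + 7*u^2/2 + 3*u + 7/2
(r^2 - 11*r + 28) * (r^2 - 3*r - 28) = r^4 - 14*r^3 + 33*r^2 + 224*r - 784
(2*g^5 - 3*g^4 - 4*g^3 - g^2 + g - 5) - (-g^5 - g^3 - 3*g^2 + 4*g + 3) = 3*g^5 - 3*g^4 - 3*g^3 + 2*g^2 - 3*g - 8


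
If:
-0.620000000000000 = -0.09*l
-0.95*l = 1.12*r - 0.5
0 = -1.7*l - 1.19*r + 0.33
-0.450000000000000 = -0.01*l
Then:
No Solution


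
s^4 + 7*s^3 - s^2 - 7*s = s*(s - 1)*(s + 1)*(s + 7)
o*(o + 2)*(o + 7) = o^3 + 9*o^2 + 14*o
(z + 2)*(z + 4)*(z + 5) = z^3 + 11*z^2 + 38*z + 40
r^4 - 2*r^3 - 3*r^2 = r^2*(r - 3)*(r + 1)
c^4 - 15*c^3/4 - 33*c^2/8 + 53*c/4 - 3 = (c - 4)*(c - 3/2)*(c - 1/4)*(c + 2)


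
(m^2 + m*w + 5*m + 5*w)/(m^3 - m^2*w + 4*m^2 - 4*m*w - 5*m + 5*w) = (-m - w)/(-m^2 + m*w + m - w)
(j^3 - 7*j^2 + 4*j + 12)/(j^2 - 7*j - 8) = (j^2 - 8*j + 12)/(j - 8)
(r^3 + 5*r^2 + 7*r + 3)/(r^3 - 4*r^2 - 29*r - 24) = (r + 1)/(r - 8)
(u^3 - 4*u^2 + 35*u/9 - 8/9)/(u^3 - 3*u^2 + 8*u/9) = (u - 1)/u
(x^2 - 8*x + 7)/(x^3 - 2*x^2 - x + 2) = (x - 7)/(x^2 - x - 2)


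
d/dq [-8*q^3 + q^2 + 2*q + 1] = -24*q^2 + 2*q + 2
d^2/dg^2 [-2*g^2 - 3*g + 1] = -4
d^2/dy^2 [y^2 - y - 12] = 2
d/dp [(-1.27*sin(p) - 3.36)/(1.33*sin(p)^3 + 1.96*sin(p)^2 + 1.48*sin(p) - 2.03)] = (3.3782*sin(p)^3 + 15.8956*sin(p)^2 + 13.1712*sin(p) + 7.5509)*cos(p)/(1.7689*sin(p)^6 + 5.2136*sin(p)^5 + 7.7784*sin(p)^4 + 0.4018*sin(p)^3 - 5.7672*sin(p)^2 - 6.0088*sin(p) + 4.1209)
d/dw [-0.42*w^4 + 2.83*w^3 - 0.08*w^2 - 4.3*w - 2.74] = -1.68*w^3 + 8.49*w^2 - 0.16*w - 4.3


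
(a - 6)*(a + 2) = a^2 - 4*a - 12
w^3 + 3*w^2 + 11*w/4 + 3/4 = (w + 1/2)*(w + 1)*(w + 3/2)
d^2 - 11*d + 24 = (d - 8)*(d - 3)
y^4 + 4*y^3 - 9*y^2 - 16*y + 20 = (y - 2)*(y - 1)*(y + 2)*(y + 5)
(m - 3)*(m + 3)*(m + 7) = m^3 + 7*m^2 - 9*m - 63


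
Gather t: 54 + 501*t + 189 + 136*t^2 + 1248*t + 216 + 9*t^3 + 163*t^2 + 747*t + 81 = 9*t^3 + 299*t^2 + 2496*t + 540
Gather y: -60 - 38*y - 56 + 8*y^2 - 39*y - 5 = 8*y^2 - 77*y - 121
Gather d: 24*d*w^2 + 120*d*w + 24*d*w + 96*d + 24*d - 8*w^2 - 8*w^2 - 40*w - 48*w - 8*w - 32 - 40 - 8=d*(24*w^2 + 144*w + 120) - 16*w^2 - 96*w - 80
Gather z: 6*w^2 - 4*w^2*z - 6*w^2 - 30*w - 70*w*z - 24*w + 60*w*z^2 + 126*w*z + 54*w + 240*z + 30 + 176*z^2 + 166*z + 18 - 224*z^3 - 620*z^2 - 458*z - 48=-224*z^3 + z^2*(60*w - 444) + z*(-4*w^2 + 56*w - 52)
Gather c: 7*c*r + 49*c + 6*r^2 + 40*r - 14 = c*(7*r + 49) + 6*r^2 + 40*r - 14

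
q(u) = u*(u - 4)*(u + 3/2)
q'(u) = u*(u - 4) + u*(u + 3/2) + (u - 4)*(u + 3/2) = 3*u^2 - 5*u - 6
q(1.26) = -9.53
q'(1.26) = -7.54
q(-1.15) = 2.07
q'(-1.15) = 3.72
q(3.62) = -7.04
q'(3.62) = 15.21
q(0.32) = -2.14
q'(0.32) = -7.29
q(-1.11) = 2.21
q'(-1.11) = 3.25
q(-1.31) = 1.32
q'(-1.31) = 5.70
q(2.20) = -14.65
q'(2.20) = -2.48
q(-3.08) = -34.45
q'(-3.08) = 37.86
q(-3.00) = -31.50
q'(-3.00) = 36.00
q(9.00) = 472.50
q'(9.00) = 192.00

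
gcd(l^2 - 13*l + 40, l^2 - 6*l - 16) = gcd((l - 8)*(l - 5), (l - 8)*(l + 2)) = l - 8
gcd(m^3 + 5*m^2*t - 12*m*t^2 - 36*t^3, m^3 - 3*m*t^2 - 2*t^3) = 1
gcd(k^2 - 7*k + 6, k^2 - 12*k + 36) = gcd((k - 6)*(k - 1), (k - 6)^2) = k - 6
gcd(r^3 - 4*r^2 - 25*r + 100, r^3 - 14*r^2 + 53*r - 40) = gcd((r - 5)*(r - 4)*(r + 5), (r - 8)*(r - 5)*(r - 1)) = r - 5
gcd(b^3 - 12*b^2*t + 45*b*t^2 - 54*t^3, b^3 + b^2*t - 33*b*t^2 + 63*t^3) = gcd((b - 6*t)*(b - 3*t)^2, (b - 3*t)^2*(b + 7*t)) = b^2 - 6*b*t + 9*t^2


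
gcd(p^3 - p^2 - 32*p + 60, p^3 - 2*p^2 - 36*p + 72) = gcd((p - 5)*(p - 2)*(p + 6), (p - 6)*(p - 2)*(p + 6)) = p^2 + 4*p - 12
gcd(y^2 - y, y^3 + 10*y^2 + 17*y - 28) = y - 1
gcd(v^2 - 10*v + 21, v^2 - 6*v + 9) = v - 3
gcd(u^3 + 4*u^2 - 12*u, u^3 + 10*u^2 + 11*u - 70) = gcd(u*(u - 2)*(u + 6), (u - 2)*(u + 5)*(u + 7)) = u - 2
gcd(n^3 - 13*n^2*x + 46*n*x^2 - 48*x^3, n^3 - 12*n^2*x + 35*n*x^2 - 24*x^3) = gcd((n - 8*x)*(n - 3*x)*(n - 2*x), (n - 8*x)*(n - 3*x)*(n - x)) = n^2 - 11*n*x + 24*x^2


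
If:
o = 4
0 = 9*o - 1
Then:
No Solution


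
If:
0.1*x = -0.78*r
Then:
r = -0.128205128205128*x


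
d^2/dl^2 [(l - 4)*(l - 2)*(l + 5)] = 6*l - 2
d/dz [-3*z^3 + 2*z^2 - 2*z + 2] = -9*z^2 + 4*z - 2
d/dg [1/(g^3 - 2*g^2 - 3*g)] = (-3*g^2 + 4*g + 3)/(g^2*(-g^2 + 2*g + 3)^2)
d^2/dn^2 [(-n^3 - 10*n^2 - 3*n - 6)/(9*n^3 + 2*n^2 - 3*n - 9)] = 18*(-88*n^6 - 90*n^5 - 486*n^4 - 746*n^3 - 185*n^2 - 195*n - 99)/(729*n^9 + 486*n^8 - 621*n^7 - 2503*n^6 - 765*n^5 + 1404*n^4 + 2484*n^3 + 243*n^2 - 729*n - 729)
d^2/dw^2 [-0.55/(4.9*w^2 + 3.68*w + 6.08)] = (26.411*w^2 + 19.8352*w - 0.55*(9.8*w + 3.68)*(19.6*w + 7.36) + 32.7712)/(4.9*w^2 + 3.68*w + 6.08)^3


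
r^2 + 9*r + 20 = (r + 4)*(r + 5)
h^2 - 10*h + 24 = (h - 6)*(h - 4)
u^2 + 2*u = u*(u + 2)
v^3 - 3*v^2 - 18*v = v*(v - 6)*(v + 3)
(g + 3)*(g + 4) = g^2 + 7*g + 12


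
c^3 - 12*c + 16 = (c - 2)^2*(c + 4)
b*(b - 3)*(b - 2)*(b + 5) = b^4 - 19*b^2 + 30*b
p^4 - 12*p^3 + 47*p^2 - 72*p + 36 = (p - 6)*(p - 3)*(p - 2)*(p - 1)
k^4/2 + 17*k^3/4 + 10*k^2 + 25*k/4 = k*(k/2 + 1/2)*(k + 5/2)*(k + 5)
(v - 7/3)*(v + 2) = v^2 - v/3 - 14/3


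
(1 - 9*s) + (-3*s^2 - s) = -3*s^2 - 10*s + 1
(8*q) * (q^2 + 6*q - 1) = 8*q^3 + 48*q^2 - 8*q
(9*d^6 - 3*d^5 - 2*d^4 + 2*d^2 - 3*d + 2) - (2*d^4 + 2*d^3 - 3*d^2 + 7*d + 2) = 9*d^6 - 3*d^5 - 4*d^4 - 2*d^3 + 5*d^2 - 10*d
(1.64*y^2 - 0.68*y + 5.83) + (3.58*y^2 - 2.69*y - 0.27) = 5.22*y^2 - 3.37*y + 5.56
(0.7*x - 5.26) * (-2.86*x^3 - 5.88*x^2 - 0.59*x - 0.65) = -2.002*x^4 + 10.9276*x^3 + 30.5158*x^2 + 2.6484*x + 3.419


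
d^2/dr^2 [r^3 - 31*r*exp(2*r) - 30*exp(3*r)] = -124*r*exp(2*r) + 6*r - 270*exp(3*r) - 124*exp(2*r)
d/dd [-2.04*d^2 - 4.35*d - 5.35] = -4.08*d - 4.35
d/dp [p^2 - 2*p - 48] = 2*p - 2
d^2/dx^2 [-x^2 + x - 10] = -2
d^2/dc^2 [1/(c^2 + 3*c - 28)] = 2*(-c^2 - 3*c + (2*c + 3)^2 + 28)/(c^2 + 3*c - 28)^3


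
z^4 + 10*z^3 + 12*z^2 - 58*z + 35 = (z - 1)^2*(z + 5)*(z + 7)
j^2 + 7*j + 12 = (j + 3)*(j + 4)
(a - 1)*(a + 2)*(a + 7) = a^3 + 8*a^2 + 5*a - 14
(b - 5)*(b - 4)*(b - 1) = b^3 - 10*b^2 + 29*b - 20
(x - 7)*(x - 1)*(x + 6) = x^3 - 2*x^2 - 41*x + 42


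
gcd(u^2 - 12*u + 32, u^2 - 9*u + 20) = u - 4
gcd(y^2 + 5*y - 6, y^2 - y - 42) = y + 6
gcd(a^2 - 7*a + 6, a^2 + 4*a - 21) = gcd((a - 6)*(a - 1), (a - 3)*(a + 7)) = 1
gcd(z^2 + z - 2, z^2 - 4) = z + 2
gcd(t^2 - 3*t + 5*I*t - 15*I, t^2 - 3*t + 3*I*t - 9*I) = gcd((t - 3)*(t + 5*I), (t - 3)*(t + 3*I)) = t - 3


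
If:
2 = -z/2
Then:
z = -4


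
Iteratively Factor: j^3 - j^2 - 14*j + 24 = (j - 3)*(j^2 + 2*j - 8) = (j - 3)*(j - 2)*(j + 4)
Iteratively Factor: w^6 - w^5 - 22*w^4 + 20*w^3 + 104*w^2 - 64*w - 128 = (w - 2)*(w^5 + w^4 - 20*w^3 - 20*w^2 + 64*w + 64) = (w - 2)^2*(w^4 + 3*w^3 - 14*w^2 - 48*w - 32) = (w - 2)^2*(w + 1)*(w^3 + 2*w^2 - 16*w - 32) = (w - 4)*(w - 2)^2*(w + 1)*(w^2 + 6*w + 8) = (w - 4)*(w - 2)^2*(w + 1)*(w + 4)*(w + 2)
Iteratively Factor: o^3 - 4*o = (o - 2)*(o^2 + 2*o) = (o - 2)*(o + 2)*(o)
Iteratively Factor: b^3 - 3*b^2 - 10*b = (b - 5)*(b^2 + 2*b) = b*(b - 5)*(b + 2)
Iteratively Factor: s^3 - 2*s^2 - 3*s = (s - 3)*(s^2 + s) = s*(s - 3)*(s + 1)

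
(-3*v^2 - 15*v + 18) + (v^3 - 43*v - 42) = v^3 - 3*v^2 - 58*v - 24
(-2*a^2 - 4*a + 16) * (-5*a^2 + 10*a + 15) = 10*a^4 - 150*a^2 + 100*a + 240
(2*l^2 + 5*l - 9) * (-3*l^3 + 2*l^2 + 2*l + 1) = -6*l^5 - 11*l^4 + 41*l^3 - 6*l^2 - 13*l - 9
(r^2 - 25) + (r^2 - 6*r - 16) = 2*r^2 - 6*r - 41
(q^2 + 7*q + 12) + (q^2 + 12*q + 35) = 2*q^2 + 19*q + 47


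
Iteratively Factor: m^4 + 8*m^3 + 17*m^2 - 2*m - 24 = (m + 3)*(m^3 + 5*m^2 + 2*m - 8) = (m + 3)*(m + 4)*(m^2 + m - 2) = (m - 1)*(m + 3)*(m + 4)*(m + 2)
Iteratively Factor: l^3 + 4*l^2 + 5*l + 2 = (l + 2)*(l^2 + 2*l + 1) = (l + 1)*(l + 2)*(l + 1)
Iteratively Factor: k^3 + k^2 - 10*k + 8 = (k - 1)*(k^2 + 2*k - 8) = (k - 1)*(k + 4)*(k - 2)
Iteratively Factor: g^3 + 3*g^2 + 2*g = (g)*(g^2 + 3*g + 2) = g*(g + 1)*(g + 2)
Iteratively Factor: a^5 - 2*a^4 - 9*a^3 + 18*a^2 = (a + 3)*(a^4 - 5*a^3 + 6*a^2) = (a - 3)*(a + 3)*(a^3 - 2*a^2) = (a - 3)*(a - 2)*(a + 3)*(a^2) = a*(a - 3)*(a - 2)*(a + 3)*(a)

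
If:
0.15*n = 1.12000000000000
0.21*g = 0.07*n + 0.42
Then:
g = 4.49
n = 7.47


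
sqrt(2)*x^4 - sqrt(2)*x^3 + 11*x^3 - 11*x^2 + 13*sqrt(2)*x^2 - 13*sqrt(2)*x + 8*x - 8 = (x - 1)*(x + sqrt(2))*(x + 4*sqrt(2))*(sqrt(2)*x + 1)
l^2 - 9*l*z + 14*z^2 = (l - 7*z)*(l - 2*z)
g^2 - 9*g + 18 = (g - 6)*(g - 3)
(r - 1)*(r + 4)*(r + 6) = r^3 + 9*r^2 + 14*r - 24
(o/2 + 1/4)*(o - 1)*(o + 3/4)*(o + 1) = o^4/2 + 5*o^3/8 - 5*o^2/16 - 5*o/8 - 3/16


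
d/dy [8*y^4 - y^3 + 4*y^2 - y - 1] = 32*y^3 - 3*y^2 + 8*y - 1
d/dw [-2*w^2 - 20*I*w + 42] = -4*w - 20*I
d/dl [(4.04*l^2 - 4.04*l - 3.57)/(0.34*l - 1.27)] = (1.3736*l^2 - 10.2616*l + 6.3446)/(0.1156*l^2 - 0.8636*l + 1.6129)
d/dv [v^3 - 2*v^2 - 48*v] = 3*v^2 - 4*v - 48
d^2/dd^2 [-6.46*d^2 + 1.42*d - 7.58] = -12.9200000000000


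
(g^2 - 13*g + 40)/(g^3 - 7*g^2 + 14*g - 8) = (g^2 - 13*g + 40)/(g^3 - 7*g^2 + 14*g - 8)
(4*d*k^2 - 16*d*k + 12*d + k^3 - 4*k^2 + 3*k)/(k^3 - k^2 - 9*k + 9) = (4*d + k)/(k + 3)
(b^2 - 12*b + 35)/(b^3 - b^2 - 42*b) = (b - 5)/(b*(b + 6))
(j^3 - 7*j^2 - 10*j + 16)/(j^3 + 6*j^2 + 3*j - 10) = (j - 8)/(j + 5)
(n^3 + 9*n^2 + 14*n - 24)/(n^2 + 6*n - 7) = (n^2 + 10*n + 24)/(n + 7)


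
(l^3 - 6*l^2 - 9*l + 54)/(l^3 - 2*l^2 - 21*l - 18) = (l - 3)/(l + 1)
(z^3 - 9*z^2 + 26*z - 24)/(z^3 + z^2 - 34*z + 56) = (z - 3)/(z + 7)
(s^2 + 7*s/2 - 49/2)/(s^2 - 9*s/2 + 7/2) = (s + 7)/(s - 1)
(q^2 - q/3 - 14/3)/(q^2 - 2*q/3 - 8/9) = 3*(-3*q^2 + q + 14)/(-9*q^2 + 6*q + 8)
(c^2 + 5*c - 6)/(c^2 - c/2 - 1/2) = 2*(c + 6)/(2*c + 1)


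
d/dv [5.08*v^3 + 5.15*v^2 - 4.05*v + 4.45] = 15.24*v^2 + 10.3*v - 4.05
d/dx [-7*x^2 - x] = -14*x - 1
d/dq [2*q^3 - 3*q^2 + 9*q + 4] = 6*q^2 - 6*q + 9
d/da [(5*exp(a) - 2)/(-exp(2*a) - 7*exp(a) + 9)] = (5*exp(2*a) - 4*exp(a) + 31)*exp(a)/(exp(4*a) + 14*exp(3*a) + 31*exp(2*a) - 126*exp(a) + 81)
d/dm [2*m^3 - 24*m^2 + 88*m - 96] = 6*m^2 - 48*m + 88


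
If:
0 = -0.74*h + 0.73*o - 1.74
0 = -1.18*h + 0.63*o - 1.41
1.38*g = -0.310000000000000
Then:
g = -0.22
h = 0.17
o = 2.56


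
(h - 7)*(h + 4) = h^2 - 3*h - 28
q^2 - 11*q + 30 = (q - 6)*(q - 5)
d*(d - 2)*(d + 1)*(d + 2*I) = d^4 - d^3 + 2*I*d^3 - 2*d^2 - 2*I*d^2 - 4*I*d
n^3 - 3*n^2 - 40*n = n*(n - 8)*(n + 5)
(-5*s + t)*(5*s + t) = -25*s^2 + t^2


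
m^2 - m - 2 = (m - 2)*(m + 1)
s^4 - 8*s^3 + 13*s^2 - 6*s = s*(s - 6)*(s - 1)^2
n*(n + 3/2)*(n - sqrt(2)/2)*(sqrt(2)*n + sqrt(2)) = sqrt(2)*n^4 - n^3 + 5*sqrt(2)*n^3/2 - 5*n^2/2 + 3*sqrt(2)*n^2/2 - 3*n/2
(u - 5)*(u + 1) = u^2 - 4*u - 5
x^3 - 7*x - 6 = (x - 3)*(x + 1)*(x + 2)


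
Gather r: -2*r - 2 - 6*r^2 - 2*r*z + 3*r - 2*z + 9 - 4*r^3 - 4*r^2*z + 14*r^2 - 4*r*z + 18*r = -4*r^3 + r^2*(8 - 4*z) + r*(19 - 6*z) - 2*z + 7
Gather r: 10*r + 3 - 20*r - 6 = -10*r - 3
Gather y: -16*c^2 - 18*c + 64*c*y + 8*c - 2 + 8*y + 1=-16*c^2 - 10*c + y*(64*c + 8) - 1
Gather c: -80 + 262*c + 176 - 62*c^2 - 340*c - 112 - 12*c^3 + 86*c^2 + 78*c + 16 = -12*c^3 + 24*c^2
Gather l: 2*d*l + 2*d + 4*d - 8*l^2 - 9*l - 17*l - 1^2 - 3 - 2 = 6*d - 8*l^2 + l*(2*d - 26) - 6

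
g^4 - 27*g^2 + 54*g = g*(g - 3)^2*(g + 6)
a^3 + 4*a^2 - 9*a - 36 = (a - 3)*(a + 3)*(a + 4)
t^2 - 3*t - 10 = (t - 5)*(t + 2)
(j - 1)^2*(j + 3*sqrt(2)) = j^3 - 2*j^2 + 3*sqrt(2)*j^2 - 6*sqrt(2)*j + j + 3*sqrt(2)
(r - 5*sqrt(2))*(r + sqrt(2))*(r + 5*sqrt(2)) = r^3 + sqrt(2)*r^2 - 50*r - 50*sqrt(2)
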